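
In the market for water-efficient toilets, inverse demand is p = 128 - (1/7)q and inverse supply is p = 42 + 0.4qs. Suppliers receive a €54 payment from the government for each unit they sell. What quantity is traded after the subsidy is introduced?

Pre-subsidy: 128 - (1/7)q = 42 + 0.4q gives q* = 3010/19 and p* = 2002/19.
With the subsidy, sellers receive ps = pb + 54 for each unit, where pb is the price buyers pay.
On the curves, pb = 128 - (1/7)q and ps = 42 + 0.4q; the wedge ps − pb = 54 gives 42 + 0.4q − (128 - (1/7)q) = 54, so q' = 4900/19.
Then pb = 128 − (1/7)·(4900/19) = 1732/19 and ps = 42 + 0.4·(4900/19) = 2758/19.

q' = 4900/19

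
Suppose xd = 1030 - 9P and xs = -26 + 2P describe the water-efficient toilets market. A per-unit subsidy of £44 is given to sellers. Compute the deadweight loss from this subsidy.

Pre-subsidy: 1030 - 9P = -26 + 2P gives P* = 96, x* = 166.
With the subsidy, sellers receive Ps = Pb + 44 for each unit, where Pb is the price buyers pay.
Supply in terms of Pb becomes xs = -26 + 2(Pb + 44) = 62 + 2Pb. Setting this equal to demand: 1030 - 9Pb = 62 + 2Pb, so Pb = 88.
Sellers receive Ps = 88 + 44 = 132; x' = 1030 − 9·88 = 238.
The subsidy expands output by 238 − 166 = 72 past the efficient level; on those units the gap between marginal cost and willingness to pay runs from 0 up to 44.
DWL = ½ × 44 × 72 = 1584.

Deadweight loss = £1584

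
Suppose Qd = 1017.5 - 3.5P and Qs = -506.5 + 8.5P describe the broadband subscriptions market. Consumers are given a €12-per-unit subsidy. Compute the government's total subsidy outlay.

Government cost = €7233

Pre-subsidy: 1017.5 - 3.5P = -506.5 + 8.5P gives P* = 127, Q* = 573.
With the rebate, buyers effectively pay Pb = Ps − 12, where Ps is the price sellers receive.
Demand in terms of Ps becomes Qd = 1017.5 − 3.5(Ps − 12) = 1059.5 - 3.5Ps. Setting this equal to supply: 1059.5 - 3.5Ps = -506.5 + 8.5Ps, so Ps = 130.5.
Buyers pay Pb = 130.5 − 12 = 118.5; Q' = -506.5 + 8.5·130.5 = 602.75.
Government outlay = subsidy × quantity = 12 × 602.75 = 7233.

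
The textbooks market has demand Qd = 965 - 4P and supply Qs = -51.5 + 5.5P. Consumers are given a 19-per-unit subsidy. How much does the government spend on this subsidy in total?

Pre-subsidy: 965 - 4P = -51.5 + 5.5P gives P* = 107, Q* = 537.
With the rebate, buyers effectively pay Pb = Ps − 19, where Ps is the price sellers receive.
Demand in terms of Ps becomes Qd = 965 − 4(Ps − 19) = 1041 - 4Ps. Setting this equal to supply: 1041 - 4Ps = -51.5 + 5.5Ps, so Ps = 115.
Buyers pay Pb = 115 − 19 = 96; Q' = -51.5 + 5.5·115 = 581.
Government outlay = subsidy × quantity = 19 × 581 = 11039.

Government cost = 11039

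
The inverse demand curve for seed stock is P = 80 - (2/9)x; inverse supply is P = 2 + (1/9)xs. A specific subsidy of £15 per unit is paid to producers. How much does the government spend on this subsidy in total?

Government cost = £4185

Pre-subsidy: 80 - (2/9)x = 2 + (1/9)x gives x* = 234 and P* = 28.
With the subsidy, sellers receive Ps = Pb + 15 for each unit, where Pb is the price buyers pay.
On the curves, Pb = 80 - (2/9)x and Ps = 2 + (1/9)x; the wedge Ps − Pb = 15 gives 2 + (1/9)x − (80 - (2/9)x) = 15, so x' = 279.
Then Pb = 80 − (2/9)·279 = 18 and Ps = 2 + (1/9)·279 = 33.
Government outlay = subsidy × quantity = 15 × 279 = 4185.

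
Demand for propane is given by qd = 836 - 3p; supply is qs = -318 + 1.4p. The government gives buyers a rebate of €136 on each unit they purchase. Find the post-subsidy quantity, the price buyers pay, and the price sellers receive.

Pre-subsidy: 836 - 3p = -318 + 1.4p gives p* = 2885/11, q* = 541/11.
With the rebate, buyers effectively pay pb = ps − 136, where ps is the price sellers receive.
Demand in terms of ps becomes qd = 836 − 3(ps − 136) = 1244 - 3ps. Setting this equal to supply: 1244 - 3ps = -318 + 1.4ps, so ps = 355.
Buyers pay pb = 355 − 136 = 219; q' = -318 + 1.4·355 = 179.

q' = 179; buyers pay €219; sellers receive €355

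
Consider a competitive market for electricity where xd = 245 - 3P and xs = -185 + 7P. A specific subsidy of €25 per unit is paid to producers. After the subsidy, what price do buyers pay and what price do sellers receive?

Pre-subsidy: 245 - 3P = -185 + 7P gives P* = 43, x* = 116.
With the subsidy, sellers receive Ps = Pb + 25 for each unit, where Pb is the price buyers pay.
Supply in terms of Pb becomes xs = -185 + 7(Pb + 25) = -10 + 7Pb. Setting this equal to demand: 245 - 3Pb = -10 + 7Pb, so Pb = 25.5.
Sellers receive Ps = 25.5 + 25 = 50.5; x' = 245 − 3·25.5 = 168.5.

Buyers pay €25.5; sellers receive €50.5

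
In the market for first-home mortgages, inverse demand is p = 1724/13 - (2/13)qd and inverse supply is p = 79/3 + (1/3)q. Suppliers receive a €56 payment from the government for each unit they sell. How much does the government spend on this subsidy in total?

Government cost = 354424/19

Pre-subsidy: 1724/13 - (2/13)q = 79/3 + (1/3)q gives q* = 4145/19 and p* = 1882/19.
With the subsidy, sellers receive ps = pb + 56 for each unit, where pb is the price buyers pay.
On the curves, pb = 1724/13 - (2/13)q and ps = 79/3 + (1/3)q; the wedge ps − pb = 56 gives 79/3 + (1/3)q − (1724/13 - (2/13)q) = 56, so q' = 6329/19.
Then pb = 1724/13 − (2/13)·(6329/19) = 1546/19 and ps = 79/3 + (1/3)·(6329/19) = 2610/19.
Government outlay = subsidy × quantity = 56 × 6329/19 = 354424/19.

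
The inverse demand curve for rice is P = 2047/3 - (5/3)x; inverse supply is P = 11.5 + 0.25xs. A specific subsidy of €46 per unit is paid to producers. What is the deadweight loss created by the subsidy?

Pre-subsidy: 2047/3 - (5/3)x = 11.5 + 0.25x gives x* = 350 and P* = 99.
With the subsidy, sellers receive Ps = Pb + 46 for each unit, where Pb is the price buyers pay.
On the curves, Pb = 2047/3 - (5/3)x and Ps = 11.5 + 0.25x; the wedge Ps − Pb = 46 gives 11.5 + 0.25x − (2047/3 - (5/3)x) = 46, so x' = 374.
Then Pb = 2047/3 − (5/3)·374 = 59 and Ps = 11.5 + 0.25·374 = 105.
The subsidy expands output by 374 − 350 = 24 past the efficient level; on those units the gap between marginal cost and willingness to pay runs from 0 up to 46.
DWL = ½ × 46 × 24 = 552.

Deadweight loss = €552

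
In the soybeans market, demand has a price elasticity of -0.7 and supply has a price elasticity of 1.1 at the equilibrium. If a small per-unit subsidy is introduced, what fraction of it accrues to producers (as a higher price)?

For a small subsidy around the equilibrium, the benefit split depends on the relative slopes, which at a point are proportional to the elasticities.
Buyer share = εs/(εs + |εd|) = 1.1/(1.1 + 0.7) = 11/18; seller share = |εd|/(εs + |εd|) = 7/18.
So producers capture 7/18 of the subsidy.

Producer share = 7/18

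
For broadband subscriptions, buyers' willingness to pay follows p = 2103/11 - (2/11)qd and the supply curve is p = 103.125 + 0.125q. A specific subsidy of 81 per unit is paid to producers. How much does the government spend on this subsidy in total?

Pre-subsidy: 2103/11 - (2/11)q = 103.125 + 0.125q gives q* = 287 and p* = 139.
With the subsidy, sellers receive ps = pb + 81 for each unit, where pb is the price buyers pay.
On the curves, pb = 2103/11 - (2/11)q and ps = 103.125 + 0.125q; the wedge ps − pb = 81 gives 103.125 + 0.125q − (2103/11 - (2/11)q) = 81, so q' = 551.
Then pb = 2103/11 − (2/11)·551 = 91 and ps = 103.125 + 0.125·551 = 172.
Government outlay = subsidy × quantity = 81 × 551 = 44631.

Government cost = 44631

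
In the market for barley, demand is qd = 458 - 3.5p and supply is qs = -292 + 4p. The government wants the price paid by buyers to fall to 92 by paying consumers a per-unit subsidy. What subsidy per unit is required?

At a buyer price of 92, quantity demanded is 458 − 3.5·92 = 136.
Sellers supply 136 only when they receive ps with -292 + 4·ps = 136, i.e. ps = 107.
s = ps − pb = 107 − 92 = 15.

Required subsidy s = 15 per unit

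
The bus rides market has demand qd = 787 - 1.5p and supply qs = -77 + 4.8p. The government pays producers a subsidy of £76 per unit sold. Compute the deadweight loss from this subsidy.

Pre-subsidy: 787 - 1.5p = -77 + 4.8p gives p* = 960/7, q* = 4069/7.
With the subsidy, sellers receive ps = pb + 76 for each unit, where pb is the price buyers pay.
Supply in terms of pb becomes qs = -77 + 4.8(pb + 76) = 287.8 + 4.8pb. Setting this equal to demand: 787 - 1.5pb = 287.8 + 4.8pb, so pb = 1664/21.
Sellers receive ps = 1664/21 + 76 = 3260/21; q' = 787 − 1.5·(1664/21) = 4677/7.
The subsidy expands output by 4677/7 − 4069/7 = 608/7 past the efficient level; on those units the gap between marginal cost and willingness to pay runs from 0 up to 76.
DWL = ½ × 76 × 608/7 = 23104/7.

Deadweight loss = 23104/7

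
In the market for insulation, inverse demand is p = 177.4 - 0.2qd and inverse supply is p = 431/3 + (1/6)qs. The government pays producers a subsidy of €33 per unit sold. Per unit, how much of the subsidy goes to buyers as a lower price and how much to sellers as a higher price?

Pre-subsidy: 177.4 - 0.2q = 431/3 + (1/6)q gives q* = 92 and p* = 159.
With the subsidy, sellers receive ps = pb + 33 for each unit, where pb is the price buyers pay.
On the curves, pb = 177.4 - 0.2q and ps = 431/3 + (1/6)q; the wedge ps − pb = 33 gives 431/3 + (1/6)q − (177.4 - 0.2q) = 33, so q' = 182.
Then pb = 177.4 − 0.2·182 = 141 and ps = 431/3 + (1/6)·182 = 174.
Buyers' price falls by p* − pb = 159 − 141 = 18; sellers' price rises by ps − p* = 174 − 159 = 15.

Buyers gain €18 per unit; sellers gain €15 per unit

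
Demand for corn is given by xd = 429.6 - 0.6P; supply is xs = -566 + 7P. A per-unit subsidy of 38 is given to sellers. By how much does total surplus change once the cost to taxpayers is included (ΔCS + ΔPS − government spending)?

Pre-subsidy: 429.6 - 0.6P = -566 + 7P gives P* = 131, x* = 351.
With the subsidy, sellers receive Ps = Pb + 38 for each unit, where Pb is the price buyers pay.
Supply in terms of Pb becomes xs = -566 + 7(Pb + 38) = -300 + 7Pb. Setting this equal to demand: 429.6 - 0.6Pb = -300 + 7Pb, so Pb = 96.
Sellers receive Ps = 96 + 38 = 134; x' = 429.6 − 0.6·96 = 372.
ΔCS = ½(351 + 372)(131 − 96) = 12652.5; ΔPS = ½(351 + 372)(134 − 131) = 1084.5.
Government spending = 38 × 372 = 14136.
Net change = 12652.5 + 1084.5 − 14136 = -399. The loss equals the DWL triangle ½·38·21.

Net change in total surplus = -399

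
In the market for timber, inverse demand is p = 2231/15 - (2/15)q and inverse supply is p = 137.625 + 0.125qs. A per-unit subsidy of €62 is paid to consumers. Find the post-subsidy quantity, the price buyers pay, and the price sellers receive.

Pre-subsidy: 2231/15 - (2/15)q = 137.625 + 0.125q gives q* = 43 and p* = 143.
With the rebate, buyers effectively pay pb = ps − 62, where ps is the price sellers receive.
On the curves, pb = 2231/15 - (2/15)q and ps = 137.625 + 0.125q; the wedge ps − pb = 62 gives 137.625 + 0.125q − (2231/15 - (2/15)q) = 62, so q' = 283.
Then pb = 2231/15 − (2/15)·283 = 111 and ps = 137.625 + 0.125·283 = 173.

q' = 283; buyers pay €111; sellers receive €173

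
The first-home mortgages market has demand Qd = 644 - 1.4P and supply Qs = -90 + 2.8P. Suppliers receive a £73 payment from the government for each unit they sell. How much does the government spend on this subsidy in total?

Government cost = 511876/15

Pre-subsidy: 644 - 1.4P = -90 + 2.8P gives P* = 3670/21, Q* = 1198/3.
With the subsidy, sellers receive Ps = Pb + 73 for each unit, where Pb is the price buyers pay.
Supply in terms of Pb becomes Qs = -90 + 2.8(Pb + 73) = 114.4 + 2.8Pb. Setting this equal to demand: 644 - 1.4Pb = 114.4 + 2.8Pb, so Pb = 2648/21.
Sellers receive Ps = 2648/21 + 73 = 4181/21; Q' = 644 − 1.4·(2648/21) = 7012/15.
Government outlay = subsidy × quantity = 73 × 7012/15 = 511876/15.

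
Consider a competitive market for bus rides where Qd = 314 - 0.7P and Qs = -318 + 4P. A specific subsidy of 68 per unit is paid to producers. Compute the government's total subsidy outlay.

Government cost = 832184/47

Pre-subsidy: 314 - 0.7P = -318 + 4P gives P* = 6320/47, Q* = 10334/47.
With the subsidy, sellers receive Ps = Pb + 68 for each unit, where Pb is the price buyers pay.
Supply in terms of Pb becomes Qs = -318 + 4(Pb + 68) = -46 + 4Pb. Setting this equal to demand: 314 - 0.7Pb = -46 + 4Pb, so Pb = 3600/47.
Sellers receive Ps = 3600/47 + 68 = 6796/47; Q' = 314 − 0.7·(3600/47) = 12238/47.
Government outlay = subsidy × quantity = 68 × 12238/47 = 832184/47.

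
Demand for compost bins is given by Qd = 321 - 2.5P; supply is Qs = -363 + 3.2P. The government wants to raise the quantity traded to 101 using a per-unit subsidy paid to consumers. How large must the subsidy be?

Required subsidy s = 57 per unit

At Q = 101, invert demand for the buyer price: Pb = (321 − 101)/2.5 = 88; invert supply for the seller price: Ps = (101 − (-363))/3.2 = 145.
The subsidy must fill the gap: s = Ps − Pb = 145 − 88 = 57.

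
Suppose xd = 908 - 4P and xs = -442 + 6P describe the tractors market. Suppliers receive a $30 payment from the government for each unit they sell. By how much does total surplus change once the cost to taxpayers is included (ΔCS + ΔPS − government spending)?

Pre-subsidy: 908 - 4P = -442 + 6P gives P* = 135, x* = 368.
With the subsidy, sellers receive Ps = Pb + 30 for each unit, where Pb is the price buyers pay.
Supply in terms of Pb becomes xs = -442 + 6(Pb + 30) = -262 + 6Pb. Setting this equal to demand: 908 - 4Pb = -262 + 6Pb, so Pb = 117.
Sellers receive Ps = 117 + 30 = 147; x' = 908 − 4·117 = 440.
ΔCS = ½(368 + 440)(135 − 117) = 7272; ΔPS = ½(368 + 440)(147 − 135) = 4848.
Government spending = 30 × 440 = 13200.
Net change = 7272 + 4848 − 13200 = -1080. The loss equals the DWL triangle ½·30·72.

Net change in total surplus = -$1080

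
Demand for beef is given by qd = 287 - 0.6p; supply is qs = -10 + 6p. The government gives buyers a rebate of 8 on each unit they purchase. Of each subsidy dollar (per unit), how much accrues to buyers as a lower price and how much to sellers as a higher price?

Pre-subsidy: 287 - 0.6p = -10 + 6p gives p* = 45, q* = 260.
With the rebate, buyers effectively pay pb = ps − 8, where ps is the price sellers receive.
Demand in terms of ps becomes qd = 287 − 0.6(ps − 8) = 291.8 - 0.6ps. Setting this equal to supply: 291.8 - 0.6ps = -10 + 6ps, so ps = 503/11.
Buyers pay pb = 503/11 − 8 = 415/11; q' = -10 + 6·(503/11) = 2908/11.
Buyers' price falls by p* − pb = 45 − 415/11 = 80/11; sellers' price rises by ps − p* = 503/11 − 45 = 8/11.

Buyers gain 80/11 per unit; sellers gain 8/11 per unit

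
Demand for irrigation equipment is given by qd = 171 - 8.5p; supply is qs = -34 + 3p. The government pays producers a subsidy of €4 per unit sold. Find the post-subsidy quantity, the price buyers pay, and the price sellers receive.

Pre-subsidy: 171 - 8.5p = -34 + 3p gives p* = 410/23, q* = 448/23.
With the subsidy, sellers receive ps = pb + 4 for each unit, where pb is the price buyers pay.
Supply in terms of pb becomes qs = -34 + 3(pb + 4) = -22 + 3pb. Setting this equal to demand: 171 - 8.5pb = -22 + 3pb, so pb = 386/23.
Sellers receive ps = 386/23 + 4 = 478/23; q' = 171 − 8.5·(386/23) = 652/23.

q' = 652/23; buyers pay 386/23; sellers receive 478/23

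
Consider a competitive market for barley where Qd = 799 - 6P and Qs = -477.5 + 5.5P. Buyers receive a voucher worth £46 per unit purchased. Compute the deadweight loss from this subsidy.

Deadweight loss = £3036

Pre-subsidy: 799 - 6P = -477.5 + 5.5P gives P* = 111, Q* = 133.
With the rebate, buyers effectively pay Pb = Ps − 46, where Ps is the price sellers receive.
Demand in terms of Ps becomes Qd = 799 − 6(Ps − 46) = 1075 - 6Ps. Setting this equal to supply: 1075 - 6Ps = -477.5 + 5.5Ps, so Ps = 135.
Buyers pay Pb = 135 − 46 = 89; Q' = -477.5 + 5.5·135 = 265.
The subsidy expands output by 265 − 133 = 132 past the efficient level; on those units the gap between marginal cost and willingness to pay runs from 0 up to 46.
DWL = ½ × 46 × 132 = 3036.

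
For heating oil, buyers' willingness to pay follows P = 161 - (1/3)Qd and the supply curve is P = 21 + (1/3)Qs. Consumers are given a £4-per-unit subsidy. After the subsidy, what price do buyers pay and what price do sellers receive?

Buyers pay £89; sellers receive £93

Pre-subsidy: 161 - (1/3)Q = 21 + (1/3)Q gives Q* = 210 and P* = 91.
With the rebate, buyers effectively pay Pb = Ps − 4, where Ps is the price sellers receive.
On the curves, Pb = 161 - (1/3)Q and Ps = 21 + (1/3)Q; the wedge Ps − Pb = 4 gives 21 + (1/3)Q − (161 - (1/3)Q) = 4, so Q' = 216.
Then Pb = 161 − (1/3)·216 = 89 and Ps = 21 + (1/3)·216 = 93.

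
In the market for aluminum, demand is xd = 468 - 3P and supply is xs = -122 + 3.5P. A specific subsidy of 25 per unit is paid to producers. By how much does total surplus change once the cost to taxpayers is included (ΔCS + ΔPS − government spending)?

Net change in total surplus = -13125/26

Pre-subsidy: 468 - 3P = -122 + 3.5P gives P* = 1180/13, x* = 2544/13.
With the subsidy, sellers receive Ps = Pb + 25 for each unit, where Pb is the price buyers pay.
Supply in terms of Pb becomes xs = -122 + 3.5(Pb + 25) = -34.5 + 3.5Pb. Setting this equal to demand: 468 - 3Pb = -34.5 + 3.5Pb, so Pb = 1005/13.
Sellers receive Ps = 1005/13 + 25 = 1330/13; x' = 468 − 3·(1005/13) = 3069/13.
ΔCS = ½(2544/13 + 3069/13)(1180/13 − 1005/13) = 982275/338; ΔPS = ½(2544/13 + 3069/13)(1330/13 − 1180/13) = 420975/169.
Government spending = 25 × 3069/13 = 76725/13.
Net change = 982275/338 + 420975/169 − 76725/13 = -13125/26. The loss equals the DWL triangle ½·25·525/13.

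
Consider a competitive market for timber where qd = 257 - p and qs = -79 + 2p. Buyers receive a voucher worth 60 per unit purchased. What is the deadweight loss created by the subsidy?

Pre-subsidy: 257 - p = -79 + 2p gives p* = 112, q* = 145.
With the rebate, buyers effectively pay pb = ps − 60, where ps is the price sellers receive.
Demand in terms of ps becomes qd = 257 − 1(ps − 60) = 317 - ps. Setting this equal to supply: 317 - ps = -79 + 2ps, so ps = 132.
Buyers pay pb = 132 − 60 = 72; q' = -79 + 2·132 = 185.
The subsidy expands output by 185 − 145 = 40 past the efficient level; on those units the gap between marginal cost and willingness to pay runs from 0 up to 60.
DWL = ½ × 60 × 40 = 1200.

Deadweight loss = 1200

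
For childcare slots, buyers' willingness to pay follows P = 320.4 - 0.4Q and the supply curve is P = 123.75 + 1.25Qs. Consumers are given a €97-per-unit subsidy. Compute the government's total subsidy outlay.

Pre-subsidy: 320.4 - 0.4Q = 123.75 + 1.25Q gives Q* = 1311/11 and P* = 3000/11.
With the rebate, buyers effectively pay Pb = Ps − 97, where Ps is the price sellers receive.
On the curves, Pb = 320.4 - 0.4Q and Ps = 123.75 + 1.25Q; the wedge Ps − Pb = 97 gives 123.75 + 1.25Q − (320.4 - 0.4Q) = 97, so Q' = 5873/33.
Then Pb = 320.4 − 0.4·(5873/33) = 8224/33 and Ps = 123.75 + 1.25·(5873/33) = 11425/33.
Government outlay = subsidy × quantity = 97 × 5873/33 = 569681/33.

Government cost = 569681/33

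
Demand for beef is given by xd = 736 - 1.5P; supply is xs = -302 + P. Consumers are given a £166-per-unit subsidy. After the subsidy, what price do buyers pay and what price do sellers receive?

Pre-subsidy: 736 - 1.5P = -302 + P gives P* = 415.2, x* = 113.2.
With the rebate, buyers effectively pay Pb = Ps − 166, where Ps is the price sellers receive.
Demand in terms of Ps becomes xd = 736 − 1.5(Ps − 166) = 985 - 1.5Ps. Setting this equal to supply: 985 - 1.5Ps = -302 + Ps, so Ps = 514.8.
Buyers pay Pb = 514.8 − 166 = 348.8; x' = -302 + 1·514.8 = 212.8.

Buyers pay £348.8; sellers receive £514.8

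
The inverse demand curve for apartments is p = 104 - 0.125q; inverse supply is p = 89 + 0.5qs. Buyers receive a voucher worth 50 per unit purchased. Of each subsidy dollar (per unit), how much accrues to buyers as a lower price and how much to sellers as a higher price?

Pre-subsidy: 104 - 0.125q = 89 + 0.5q gives q* = 24 and p* = 101.
With the rebate, buyers effectively pay pb = ps − 50, where ps is the price sellers receive.
On the curves, pb = 104 - 0.125q and ps = 89 + 0.5q; the wedge ps − pb = 50 gives 89 + 0.5q − (104 - 0.125q) = 50, so q' = 104.
Then pb = 104 − 0.125·104 = 91 and ps = 89 + 0.5·104 = 141.
Buyers' price falls by p* − pb = 101 − 91 = 10; sellers' price rises by ps − p* = 141 − 101 = 40.

Buyers gain 10 per unit; sellers gain 40 per unit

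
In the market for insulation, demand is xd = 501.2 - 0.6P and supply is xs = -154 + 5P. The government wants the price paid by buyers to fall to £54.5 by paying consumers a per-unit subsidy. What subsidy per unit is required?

At a buyer price of 54.5, quantity demanded is 501.2 − 0.6·54.5 = 468.5.
Sellers supply 468.5 only when they receive Ps with -154 + 5·Ps = 468.5, i.e. Ps = 124.5.
s = Ps − Pb = 124.5 − 54.5 = 70.

Required subsidy s = £70 per unit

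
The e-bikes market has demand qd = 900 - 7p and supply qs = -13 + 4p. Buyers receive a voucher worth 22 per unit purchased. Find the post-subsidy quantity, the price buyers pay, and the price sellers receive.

Pre-subsidy: 900 - 7p = -13 + 4p gives p* = 83, q* = 319.
With the rebate, buyers effectively pay pb = ps − 22, where ps is the price sellers receive.
Demand in terms of ps becomes qd = 900 − 7(ps − 22) = 1054 - 7ps. Setting this equal to supply: 1054 - 7ps = -13 + 4ps, so ps = 97.
Buyers pay pb = 97 − 22 = 75; q' = -13 + 4·97 = 375.

q' = 375; buyers pay 75; sellers receive 97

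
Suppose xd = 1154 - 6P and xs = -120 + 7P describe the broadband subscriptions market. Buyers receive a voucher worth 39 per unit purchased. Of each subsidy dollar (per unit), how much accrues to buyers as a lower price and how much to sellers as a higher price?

Pre-subsidy: 1154 - 6P = -120 + 7P gives P* = 98, x* = 566.
With the rebate, buyers effectively pay Pb = Ps − 39, where Ps is the price sellers receive.
Demand in terms of Ps becomes xd = 1154 − 6(Ps − 39) = 1388 - 6Ps. Setting this equal to supply: 1388 - 6Ps = -120 + 7Ps, so Ps = 116.
Buyers pay Pb = 116 − 39 = 77; x' = -120 + 7·116 = 692.
Buyers' price falls by P* − Pb = 98 − 77 = 21; sellers' price rises by Ps − P* = 116 − 98 = 18.

Buyers gain 21 per unit; sellers gain 18 per unit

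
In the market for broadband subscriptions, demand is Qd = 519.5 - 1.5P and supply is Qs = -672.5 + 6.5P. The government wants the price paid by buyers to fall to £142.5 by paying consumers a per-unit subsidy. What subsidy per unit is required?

Required subsidy s = £8 per unit

At a buyer price of 142.5, quantity demanded is 519.5 − 1.5·142.5 = 305.75.
Sellers supply 305.75 only when they receive Ps with -672.5 + 6.5·Ps = 305.75, i.e. Ps = 150.5.
s = Ps − Pb = 150.5 − 142.5 = 8.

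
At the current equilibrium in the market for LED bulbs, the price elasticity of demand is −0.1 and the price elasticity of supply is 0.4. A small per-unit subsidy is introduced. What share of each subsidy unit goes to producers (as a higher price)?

For a small subsidy around the equilibrium, the benefit split depends on the relative slopes, which at a point are proportional to the elasticities.
Buyer share = εs/(εs + |εd|) = 0.4/(0.4 + 0.1) = 0.8; seller share = |εd|/(εs + |εd|) = 0.2.
So producers capture 0.2 of the subsidy.

Producer share = 0.2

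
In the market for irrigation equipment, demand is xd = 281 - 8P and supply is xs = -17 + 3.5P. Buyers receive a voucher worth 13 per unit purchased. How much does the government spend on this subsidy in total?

Government cost = 31499/23

Pre-subsidy: 281 - 8P = -17 + 3.5P gives P* = 596/23, x* = 1695/23.
With the rebate, buyers effectively pay Pb = Ps − 13, where Ps is the price sellers receive.
Demand in terms of Ps becomes xd = 281 − 8(Ps − 13) = 385 - 8Ps. Setting this equal to supply: 385 - 8Ps = -17 + 3.5Ps, so Ps = 804/23.
Buyers pay Pb = 804/23 − 13 = 505/23; x' = -17 + 3.5·(804/23) = 2423/23.
Government outlay = subsidy × quantity = 13 × 2423/23 = 31499/23.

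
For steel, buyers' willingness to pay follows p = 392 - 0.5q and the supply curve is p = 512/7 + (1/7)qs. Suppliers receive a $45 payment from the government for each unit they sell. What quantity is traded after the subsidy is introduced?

Pre-subsidy: 392 - 0.5q = 512/7 + (1/7)q gives q* = 496 and p* = 144.
With the subsidy, sellers receive ps = pb + 45 for each unit, where pb is the price buyers pay.
On the curves, pb = 392 - 0.5q and ps = 512/7 + (1/7)q; the wedge ps − pb = 45 gives 512/7 + (1/7)q − (392 - 0.5q) = 45, so q' = 566.
Then pb = 392 − 0.5·566 = 109 and ps = 512/7 + (1/7)·566 = 154.

q' = 566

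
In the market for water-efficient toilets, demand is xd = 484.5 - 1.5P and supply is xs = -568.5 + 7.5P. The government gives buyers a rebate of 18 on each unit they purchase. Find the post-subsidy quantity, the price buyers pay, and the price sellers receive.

Pre-subsidy: 484.5 - 1.5P = -568.5 + 7.5P gives P* = 117, x* = 309.
With the rebate, buyers effectively pay Pb = Ps − 18, where Ps is the price sellers receive.
Demand in terms of Ps becomes xd = 484.5 − 1.5(Ps − 18) = 511.5 - 1.5Ps. Setting this equal to supply: 511.5 - 1.5Ps = -568.5 + 7.5Ps, so Ps = 120.
Buyers pay Pb = 120 − 18 = 102; x' = -568.5 + 7.5·120 = 331.5.

x' = 331.5; buyers pay 102; sellers receive 120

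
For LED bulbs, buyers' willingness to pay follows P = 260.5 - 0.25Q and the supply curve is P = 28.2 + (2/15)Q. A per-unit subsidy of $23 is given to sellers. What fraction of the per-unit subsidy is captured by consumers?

Pre-subsidy: 260.5 - 0.25Q = 28.2 + (2/15)Q gives Q* = 606 and P* = 109.
With the subsidy, sellers receive Ps = Pb + 23 for each unit, where Pb is the price buyers pay.
On the curves, Pb = 260.5 - 0.25Q and Ps = 28.2 + (2/15)Q; the wedge Ps − Pb = 23 gives 28.2 + (2/15)Q − (260.5 - 0.25Q) = 23, so Q' = 666.
Then Pb = 260.5 − 0.25·666 = 94 and Ps = 28.2 + (2/15)·666 = 117.
Buyers' price falls by P* − Pb = 109 − 94 = 15; sellers' price rises by Ps − P* = 117 − 109 = 8.
So consumers capture 15/23 = 15/23 of each unit of subsidy.

Consumer share = 15/23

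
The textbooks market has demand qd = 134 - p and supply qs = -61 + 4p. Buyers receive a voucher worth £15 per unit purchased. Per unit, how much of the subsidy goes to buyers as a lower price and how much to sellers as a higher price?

Buyers gain £12 per unit; sellers gain £3 per unit

Pre-subsidy: 134 - p = -61 + 4p gives p* = 39, q* = 95.
With the rebate, buyers effectively pay pb = ps − 15, where ps is the price sellers receive.
Demand in terms of ps becomes qd = 134 − 1(ps − 15) = 149 - ps. Setting this equal to supply: 149 - ps = -61 + 4ps, so ps = 42.
Buyers pay pb = 42 − 15 = 27; q' = -61 + 4·42 = 107.
Buyers' price falls by p* − pb = 39 − 27 = 12; sellers' price rises by ps − p* = 42 − 39 = 3.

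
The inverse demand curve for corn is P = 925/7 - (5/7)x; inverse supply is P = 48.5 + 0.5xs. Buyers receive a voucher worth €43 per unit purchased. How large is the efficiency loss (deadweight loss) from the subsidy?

Pre-subsidy: 925/7 - (5/7)x = 48.5 + 0.5x gives x* = 1171/17 and P* = 1410/17.
With the rebate, buyers effectively pay Pb = Ps − 43, where Ps is the price sellers receive.
On the curves, Pb = 925/7 - (5/7)x and Ps = 48.5 + 0.5x; the wedge Ps − Pb = 43 gives 48.5 + 0.5x − (925/7 - (5/7)x) = 43, so x' = 1773/17.
Then Pb = 925/7 − (5/7)·(1773/17) = 980/17 and Ps = 48.5 + 0.5·(1773/17) = 1711/17.
The subsidy expands output by 1773/17 − 1171/17 = 602/17 past the efficient level; on those units the gap between marginal cost and willingness to pay runs from 0 up to 43.
DWL = ½ × 43 × 602/17 = 12943/17.

Deadweight loss = 12943/17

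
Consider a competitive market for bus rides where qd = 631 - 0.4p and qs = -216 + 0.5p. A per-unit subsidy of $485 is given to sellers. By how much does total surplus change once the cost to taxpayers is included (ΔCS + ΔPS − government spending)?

Net change in total surplus = -235225/9

Pre-subsidy: 631 - 0.4p = -216 + 0.5p gives p* = 8470/9, q* = 2291/9.
With the subsidy, sellers receive ps = pb + 485 for each unit, where pb is the price buyers pay.
Supply in terms of pb becomes qs = -216 + 0.5(pb + 485) = 26.5 + 0.5pb. Setting this equal to demand: 631 - 0.4pb = 26.5 + 0.5pb, so pb = 2015/3.
Sellers receive ps = 2015/3 + 485 = 3470/3; q' = 631 − 0.4·(2015/3) = 1087/3.
ΔCS = ½(2291/9 + 1087/3)(8470/9 − 2015/3) = 6731800/81; ΔPS = ½(2291/9 + 1087/3)(3470/3 − 8470/9) = 5385440/81.
Government spending = 485 × 1087/3 = 527195/3.
Net change = 6731800/81 + 5385440/81 − 527195/3 = -235225/9. The loss equals the DWL triangle ½·485·970/9.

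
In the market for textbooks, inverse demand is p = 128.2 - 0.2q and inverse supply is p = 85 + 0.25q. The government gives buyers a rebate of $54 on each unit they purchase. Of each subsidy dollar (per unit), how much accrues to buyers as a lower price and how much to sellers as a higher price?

Pre-subsidy: 128.2 - 0.2q = 85 + 0.25q gives q* = 96 and p* = 109.
With the rebate, buyers effectively pay pb = ps − 54, where ps is the price sellers receive.
On the curves, pb = 128.2 - 0.2q and ps = 85 + 0.25q; the wedge ps − pb = 54 gives 85 + 0.25q − (128.2 - 0.2q) = 54, so q' = 216.
Then pb = 128.2 − 0.2·216 = 85 and ps = 85 + 0.25·216 = 139.
Buyers' price falls by p* − pb = 109 − 85 = 24; sellers' price rises by ps − p* = 139 − 109 = 30.

Buyers gain $24 per unit; sellers gain $30 per unit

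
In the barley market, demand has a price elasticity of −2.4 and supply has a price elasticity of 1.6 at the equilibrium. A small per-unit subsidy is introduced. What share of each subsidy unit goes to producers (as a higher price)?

For a small subsidy around the equilibrium, the benefit split depends on the relative slopes, which at a point are proportional to the elasticities.
Buyer share = εs/(εs + |εd|) = 1.6/(1.6 + 2.4) = 0.4; seller share = |εd|/(εs + |εd|) = 0.6.
So producers capture 0.6 of the subsidy.

Producer share = 0.6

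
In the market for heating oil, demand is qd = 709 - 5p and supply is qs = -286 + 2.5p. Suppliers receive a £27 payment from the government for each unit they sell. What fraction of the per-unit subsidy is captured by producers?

Producer share = 2/3

Pre-subsidy: 709 - 5p = -286 + 2.5p gives p* = 398/3, q* = 137/3.
With the subsidy, sellers receive ps = pb + 27 for each unit, where pb is the price buyers pay.
Supply in terms of pb becomes qs = -286 + 2.5(pb + 27) = -218.5 + 2.5pb. Setting this equal to demand: 709 - 5pb = -218.5 + 2.5pb, so pb = 371/3.
Sellers receive ps = 371/3 + 27 = 452/3; q' = 709 − 5·(371/3) = 272/3.
Buyers' price falls by p* − pb = 398/3 − 371/3 = 9; sellers' price rises by ps − p* = 452/3 − 398/3 = 18.
So producers capture 18/27 = 2/3 of each unit of subsidy.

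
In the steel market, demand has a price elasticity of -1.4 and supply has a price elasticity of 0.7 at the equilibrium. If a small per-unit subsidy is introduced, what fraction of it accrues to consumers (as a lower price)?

For a small subsidy around the equilibrium, the benefit split depends on the relative slopes, which at a point are proportional to the elasticities.
Buyer share = εs/(εs + |εd|) = 0.7/(0.7 + 1.4) = 1/3; seller share = |εd|/(εs + |εd|) = 2/3.

Consumer share = 1/3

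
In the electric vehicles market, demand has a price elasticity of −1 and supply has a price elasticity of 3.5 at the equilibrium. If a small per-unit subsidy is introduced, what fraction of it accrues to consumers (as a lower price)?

For a small subsidy around the equilibrium, the benefit split depends on the relative slopes, which at a point are proportional to the elasticities.
Buyer share = εs/(εs + |εd|) = 3.5/(3.5 + 1) = 7/9; seller share = |εd|/(εs + |εd|) = 2/9.

Consumer share = 7/9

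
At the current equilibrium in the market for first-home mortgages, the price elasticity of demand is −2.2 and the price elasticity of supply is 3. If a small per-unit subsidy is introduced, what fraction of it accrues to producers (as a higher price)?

For a small subsidy around the equilibrium, the benefit split depends on the relative slopes, which at a point are proportional to the elasticities.
Buyer share = εs/(εs + |εd|) = 3/(3 + 2.2) = 15/26; seller share = |εd|/(εs + |εd|) = 11/26.
So producers capture 11/26 of the subsidy.

Producer share = 11/26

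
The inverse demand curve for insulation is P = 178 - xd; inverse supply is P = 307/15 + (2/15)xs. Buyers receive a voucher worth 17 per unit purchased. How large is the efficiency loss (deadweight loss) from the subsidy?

Deadweight loss = 127.5

Pre-subsidy: 178 - x = 307/15 + (2/15)x gives x* = 139 and P* = 39.
With the rebate, buyers effectively pay Pb = Ps − 17, where Ps is the price sellers receive.
On the curves, Pb = 178 - x and Ps = 307/15 + (2/15)x; the wedge Ps − Pb = 17 gives 307/15 + (2/15)x − (178 - x) = 17, so x' = 154.
Then Pb = 178 − 1·154 = 24 and Ps = 307/15 + (2/15)·154 = 41.
The subsidy expands output by 154 − 139 = 15 past the efficient level; on those units the gap between marginal cost and willingness to pay runs from 0 up to 17.
DWL = ½ × 17 × 15 = 127.5.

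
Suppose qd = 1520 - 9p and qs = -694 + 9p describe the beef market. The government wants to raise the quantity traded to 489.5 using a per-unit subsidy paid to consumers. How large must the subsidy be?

Required subsidy s = 17 per unit

At q = 489.5, invert demand for the buyer price: pb = (1520 − 489.5)/9 = 114.5; invert supply for the seller price: ps = (489.5 − (-694))/9 = 131.5.
The subsidy must fill the gap: s = ps − pb = 131.5 − 114.5 = 17.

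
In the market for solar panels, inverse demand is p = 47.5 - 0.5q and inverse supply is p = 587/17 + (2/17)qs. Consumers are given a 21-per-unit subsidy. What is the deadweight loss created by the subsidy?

Deadweight loss = 357

Pre-subsidy: 47.5 - 0.5q = 587/17 + (2/17)q gives q* = 21 and p* = 37.
With the rebate, buyers effectively pay pb = ps − 21, where ps is the price sellers receive.
On the curves, pb = 47.5 - 0.5q and ps = 587/17 + (2/17)q; the wedge ps − pb = 21 gives 587/17 + (2/17)q − (47.5 - 0.5q) = 21, so q' = 55.
Then pb = 47.5 − 0.5·55 = 20 and ps = 587/17 + (2/17)·55 = 41.
The subsidy expands output by 55 − 21 = 34 past the efficient level; on those units the gap between marginal cost and willingness to pay runs from 0 up to 21.
DWL = ½ × 21 × 34 = 357.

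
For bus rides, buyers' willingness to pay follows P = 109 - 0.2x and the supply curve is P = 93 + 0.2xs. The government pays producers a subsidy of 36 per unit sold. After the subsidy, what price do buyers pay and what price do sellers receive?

Pre-subsidy: 109 - 0.2x = 93 + 0.2x gives x* = 40 and P* = 101.
With the subsidy, sellers receive Ps = Pb + 36 for each unit, where Pb is the price buyers pay.
On the curves, Pb = 109 - 0.2x and Ps = 93 + 0.2x; the wedge Ps − Pb = 36 gives 93 + 0.2x − (109 - 0.2x) = 36, so x' = 130.
Then Pb = 109 − 0.2·130 = 83 and Ps = 93 + 0.2·130 = 119.

Buyers pay 83; sellers receive 119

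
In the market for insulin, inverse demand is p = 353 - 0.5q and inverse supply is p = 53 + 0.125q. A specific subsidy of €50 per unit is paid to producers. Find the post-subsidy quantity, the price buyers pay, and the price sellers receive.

Pre-subsidy: 353 - 0.5q = 53 + 0.125q gives q* = 480 and p* = 113.
With the subsidy, sellers receive ps = pb + 50 for each unit, where pb is the price buyers pay.
On the curves, pb = 353 - 0.5q and ps = 53 + 0.125q; the wedge ps − pb = 50 gives 53 + 0.125q − (353 - 0.5q) = 50, so q' = 560.
Then pb = 353 − 0.5·560 = 73 and ps = 53 + 0.125·560 = 123.

q' = 560; buyers pay €73; sellers receive €123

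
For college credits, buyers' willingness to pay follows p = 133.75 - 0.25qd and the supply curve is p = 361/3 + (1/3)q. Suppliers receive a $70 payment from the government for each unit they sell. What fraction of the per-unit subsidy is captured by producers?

Pre-subsidy: 133.75 - 0.25q = 361/3 + (1/3)q gives q* = 23 and p* = 128.
With the subsidy, sellers receive ps = pb + 70 for each unit, where pb is the price buyers pay.
On the curves, pb = 133.75 - 0.25q and ps = 361/3 + (1/3)q; the wedge ps − pb = 70 gives 361/3 + (1/3)q − (133.75 - 0.25q) = 70, so q' = 143.
Then pb = 133.75 − 0.25·143 = 98 and ps = 361/3 + (1/3)·143 = 168.
Buyers' price falls by p* − pb = 128 − 98 = 30; sellers' price rises by ps − p* = 168 − 128 = 40.
So producers capture 40/70 = 4/7 of each unit of subsidy.

Producer share = 4/7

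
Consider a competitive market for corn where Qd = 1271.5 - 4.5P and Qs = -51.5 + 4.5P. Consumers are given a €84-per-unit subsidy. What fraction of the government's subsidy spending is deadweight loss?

Pre-subsidy: 1271.5 - 4.5P = -51.5 + 4.5P gives P* = 147, Q* = 610.
With the rebate, buyers effectively pay Pb = Ps − 84, where Ps is the price sellers receive.
Demand in terms of Ps becomes Qd = 1271.5 − 4.5(Ps − 84) = 1649.5 - 4.5Ps. Setting this equal to supply: 1649.5 - 4.5Ps = -51.5 + 4.5Ps, so Ps = 189.
Buyers pay Pb = 189 − 84 = 105; Q' = -51.5 + 4.5·189 = 799.
ΔCS = ½(610 + 799)(147 − 105) = 29589; ΔPS = ½(610 + 799)(189 − 147) = 29589.
Government spending = 84 × 799 = 67116.
DWL = ½ × 84 × (799 − 610) = 7938; fraction = 7938 / 67116 = 189/1598.

DWL / government spending = 189/1598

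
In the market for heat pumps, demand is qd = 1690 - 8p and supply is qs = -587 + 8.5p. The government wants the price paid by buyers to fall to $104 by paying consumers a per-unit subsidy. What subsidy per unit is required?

At a buyer price of 104, quantity demanded is 1690 − 8·104 = 858.
Sellers supply 858 only when they receive ps with -587 + 8.5·ps = 858, i.e. ps = 170.
s = ps − pb = 170 − 104 = 66.

Required subsidy s = $66 per unit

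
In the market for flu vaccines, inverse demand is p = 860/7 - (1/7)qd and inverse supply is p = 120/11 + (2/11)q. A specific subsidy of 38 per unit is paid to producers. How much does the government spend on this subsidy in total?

Pre-subsidy: 860/7 - (1/7)q = 120/11 + (2/11)q gives q* = 344.8 and p* = 73.6.
With the subsidy, sellers receive ps = pb + 38 for each unit, where pb is the price buyers pay.
On the curves, pb = 860/7 - (1/7)q and ps = 120/11 + (2/11)q; the wedge ps − pb = 38 gives 120/11 + (2/11)q − (860/7 - (1/7)q) = 38, so q' = 461.84.
Then pb = 860/7 − (1/7)·461.84 = 56.88 and ps = 120/11 + (2/11)·461.84 = 94.88.
Government outlay = subsidy × quantity = 38 × 461.84 = 17549.92.

Government cost = 17549.92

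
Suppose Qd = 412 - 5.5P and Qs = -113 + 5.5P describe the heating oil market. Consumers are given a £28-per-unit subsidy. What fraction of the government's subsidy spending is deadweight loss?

Pre-subsidy: 412 - 5.5P = -113 + 5.5P gives P* = 525/11, Q* = 149.5.
With the rebate, buyers effectively pay Pb = Ps − 28, where Ps is the price sellers receive.
Demand in terms of Ps becomes Qd = 412 − 5.5(Ps − 28) = 566 - 5.5Ps. Setting this equal to supply: 566 - 5.5Ps = -113 + 5.5Ps, so Ps = 679/11.
Buyers pay Pb = 679/11 − 28 = 371/11; Q' = -113 + 5.5·(679/11) = 226.5.
ΔCS = ½(149.5 + 226.5)(525/11 − 371/11) = 2632; ΔPS = ½(149.5 + 226.5)(679/11 − 525/11) = 2632.
Government spending = 28 × 226.5 = 6342.
DWL = ½ × 28 × (226.5 − 149.5) = 1078; fraction = 1078 / 6342 = 77/453.

DWL / government spending = 77/453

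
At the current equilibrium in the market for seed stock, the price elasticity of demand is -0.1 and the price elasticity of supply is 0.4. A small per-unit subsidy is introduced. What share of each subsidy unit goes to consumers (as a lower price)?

Consumer share = 0.8

For a small subsidy around the equilibrium, the benefit split depends on the relative slopes, which at a point are proportional to the elasticities.
Buyer share = εs/(εs + |εd|) = 0.4/(0.4 + 0.1) = 0.8; seller share = |εd|/(εs + |εd|) = 0.2.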